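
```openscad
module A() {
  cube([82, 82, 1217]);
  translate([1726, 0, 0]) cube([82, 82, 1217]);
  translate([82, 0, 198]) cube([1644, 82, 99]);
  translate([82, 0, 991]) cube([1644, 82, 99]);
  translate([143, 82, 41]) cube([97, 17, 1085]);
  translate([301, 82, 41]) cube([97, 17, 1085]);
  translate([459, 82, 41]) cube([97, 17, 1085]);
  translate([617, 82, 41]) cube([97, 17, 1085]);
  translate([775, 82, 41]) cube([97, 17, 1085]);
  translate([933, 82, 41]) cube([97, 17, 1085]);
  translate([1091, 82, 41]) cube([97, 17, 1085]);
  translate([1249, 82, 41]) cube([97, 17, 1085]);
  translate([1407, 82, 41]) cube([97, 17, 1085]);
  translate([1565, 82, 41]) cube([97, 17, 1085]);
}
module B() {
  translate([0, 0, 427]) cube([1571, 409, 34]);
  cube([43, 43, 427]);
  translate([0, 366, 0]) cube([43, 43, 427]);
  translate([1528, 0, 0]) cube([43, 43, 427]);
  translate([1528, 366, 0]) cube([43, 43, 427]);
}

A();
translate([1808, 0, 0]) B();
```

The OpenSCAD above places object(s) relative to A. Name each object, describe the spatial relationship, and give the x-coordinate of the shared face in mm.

A is a fence section. B is a bench. The bench is against the fence section's +x side, with their −y faces flush. The x-coordinate of the shared face is 1808 mm.

The fence section's +x face and the bench's −x face are both at x = 1808 mm.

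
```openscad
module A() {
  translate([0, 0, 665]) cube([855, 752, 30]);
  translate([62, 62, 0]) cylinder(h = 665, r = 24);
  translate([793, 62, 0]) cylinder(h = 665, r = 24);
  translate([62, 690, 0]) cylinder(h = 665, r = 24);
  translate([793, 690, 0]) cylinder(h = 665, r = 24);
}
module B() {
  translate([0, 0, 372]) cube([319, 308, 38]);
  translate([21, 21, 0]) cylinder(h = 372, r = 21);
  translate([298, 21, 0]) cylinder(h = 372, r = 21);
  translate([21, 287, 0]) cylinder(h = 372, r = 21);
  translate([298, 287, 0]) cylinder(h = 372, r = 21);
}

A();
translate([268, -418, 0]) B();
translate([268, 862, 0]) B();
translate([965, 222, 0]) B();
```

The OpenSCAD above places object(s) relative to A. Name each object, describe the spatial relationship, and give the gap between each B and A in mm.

Each stool's nearest face is 110 mm from the table's bounding box.

A is a table. B is a stool. Three stools sit around the table at the −y, +y, +x sides. The gap between each stool and the table is 110 mm.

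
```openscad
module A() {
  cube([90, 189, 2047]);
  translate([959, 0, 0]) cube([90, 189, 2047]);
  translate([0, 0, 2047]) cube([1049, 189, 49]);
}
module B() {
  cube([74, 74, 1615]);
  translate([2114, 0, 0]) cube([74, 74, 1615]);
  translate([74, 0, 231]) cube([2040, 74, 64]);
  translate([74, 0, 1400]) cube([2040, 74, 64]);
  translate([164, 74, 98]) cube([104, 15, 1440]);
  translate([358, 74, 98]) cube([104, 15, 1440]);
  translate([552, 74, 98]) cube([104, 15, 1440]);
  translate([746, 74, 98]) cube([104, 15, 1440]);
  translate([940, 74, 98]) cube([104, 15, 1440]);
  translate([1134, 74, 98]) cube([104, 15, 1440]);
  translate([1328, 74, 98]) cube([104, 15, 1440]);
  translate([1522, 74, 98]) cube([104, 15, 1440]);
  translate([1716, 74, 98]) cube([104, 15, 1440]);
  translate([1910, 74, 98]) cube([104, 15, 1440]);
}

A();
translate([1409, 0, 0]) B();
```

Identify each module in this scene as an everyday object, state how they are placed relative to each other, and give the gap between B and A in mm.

The fence section's nearest face is 360 mm from the door frame's +x face.

A is a door frame. B is a fence section. The fence section is on the floor beside the door frame on its +x side. The gap between the fence section and the door frame is 360 mm.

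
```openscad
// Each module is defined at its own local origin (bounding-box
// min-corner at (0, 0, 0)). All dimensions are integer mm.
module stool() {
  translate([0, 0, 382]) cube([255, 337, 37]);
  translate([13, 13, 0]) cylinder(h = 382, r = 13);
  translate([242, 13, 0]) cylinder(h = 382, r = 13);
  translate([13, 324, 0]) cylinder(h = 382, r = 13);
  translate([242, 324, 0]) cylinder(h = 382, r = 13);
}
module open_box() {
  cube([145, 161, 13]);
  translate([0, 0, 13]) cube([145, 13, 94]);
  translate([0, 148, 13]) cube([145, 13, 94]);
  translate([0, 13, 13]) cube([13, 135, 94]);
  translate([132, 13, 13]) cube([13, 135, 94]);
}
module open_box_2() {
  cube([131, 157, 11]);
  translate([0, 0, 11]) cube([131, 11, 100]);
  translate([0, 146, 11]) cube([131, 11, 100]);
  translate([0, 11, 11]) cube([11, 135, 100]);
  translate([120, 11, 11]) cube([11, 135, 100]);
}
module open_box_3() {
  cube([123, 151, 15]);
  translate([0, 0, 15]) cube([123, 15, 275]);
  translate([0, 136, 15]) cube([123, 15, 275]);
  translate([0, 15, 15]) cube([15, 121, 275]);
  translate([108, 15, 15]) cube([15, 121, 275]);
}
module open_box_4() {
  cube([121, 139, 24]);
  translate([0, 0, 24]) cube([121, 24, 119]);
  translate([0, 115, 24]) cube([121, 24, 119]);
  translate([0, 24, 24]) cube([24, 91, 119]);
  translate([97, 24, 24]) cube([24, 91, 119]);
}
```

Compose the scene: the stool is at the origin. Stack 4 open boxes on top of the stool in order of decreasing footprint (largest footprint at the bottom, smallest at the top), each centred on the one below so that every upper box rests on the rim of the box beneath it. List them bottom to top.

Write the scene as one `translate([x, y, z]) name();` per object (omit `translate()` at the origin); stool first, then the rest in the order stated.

stool();
translate([55, 88, 419]) open_box();
translate([62, 90, 526]) open_box_2();
translate([66, 93, 637]) open_box_3();
translate([67, 99, 927]) open_box_4();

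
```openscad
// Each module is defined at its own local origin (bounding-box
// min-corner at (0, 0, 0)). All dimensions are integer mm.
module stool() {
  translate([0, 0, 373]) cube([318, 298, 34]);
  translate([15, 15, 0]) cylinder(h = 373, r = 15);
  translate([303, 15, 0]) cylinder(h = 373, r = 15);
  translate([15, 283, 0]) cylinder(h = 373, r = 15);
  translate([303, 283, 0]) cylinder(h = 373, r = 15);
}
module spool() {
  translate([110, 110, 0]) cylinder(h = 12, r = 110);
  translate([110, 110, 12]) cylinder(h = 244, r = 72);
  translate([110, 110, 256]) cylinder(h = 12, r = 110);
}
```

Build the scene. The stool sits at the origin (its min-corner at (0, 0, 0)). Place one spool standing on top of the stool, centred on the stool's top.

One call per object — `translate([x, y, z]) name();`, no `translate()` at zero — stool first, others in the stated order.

stool();
translate([49, 39, 407]) spool();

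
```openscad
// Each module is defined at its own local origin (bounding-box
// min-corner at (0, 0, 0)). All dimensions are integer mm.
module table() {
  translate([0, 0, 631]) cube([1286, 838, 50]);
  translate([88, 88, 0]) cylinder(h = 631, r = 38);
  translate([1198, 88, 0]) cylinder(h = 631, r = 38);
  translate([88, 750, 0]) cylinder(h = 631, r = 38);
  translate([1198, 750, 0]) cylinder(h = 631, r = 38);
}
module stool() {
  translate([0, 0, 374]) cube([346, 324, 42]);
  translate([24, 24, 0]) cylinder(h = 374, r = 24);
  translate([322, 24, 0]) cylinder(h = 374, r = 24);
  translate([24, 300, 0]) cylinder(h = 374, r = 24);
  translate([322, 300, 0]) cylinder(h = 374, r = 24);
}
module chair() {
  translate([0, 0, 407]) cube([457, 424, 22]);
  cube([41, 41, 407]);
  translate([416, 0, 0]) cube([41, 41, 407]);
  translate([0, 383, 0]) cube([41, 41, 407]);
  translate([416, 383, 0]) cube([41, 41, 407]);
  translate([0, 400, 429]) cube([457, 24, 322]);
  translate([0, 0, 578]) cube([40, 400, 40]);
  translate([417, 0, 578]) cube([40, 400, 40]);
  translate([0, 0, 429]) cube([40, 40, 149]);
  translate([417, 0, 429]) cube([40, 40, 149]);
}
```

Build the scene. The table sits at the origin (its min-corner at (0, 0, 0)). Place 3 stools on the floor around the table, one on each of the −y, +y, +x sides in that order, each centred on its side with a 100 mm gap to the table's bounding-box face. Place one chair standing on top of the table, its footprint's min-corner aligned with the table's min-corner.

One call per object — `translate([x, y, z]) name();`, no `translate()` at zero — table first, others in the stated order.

table();
translate([470, -424, 0]) stool();
translate([470, 938, 0]) stool();
translate([1386, 257, 0]) stool();
translate([0, 0, 681]) chair();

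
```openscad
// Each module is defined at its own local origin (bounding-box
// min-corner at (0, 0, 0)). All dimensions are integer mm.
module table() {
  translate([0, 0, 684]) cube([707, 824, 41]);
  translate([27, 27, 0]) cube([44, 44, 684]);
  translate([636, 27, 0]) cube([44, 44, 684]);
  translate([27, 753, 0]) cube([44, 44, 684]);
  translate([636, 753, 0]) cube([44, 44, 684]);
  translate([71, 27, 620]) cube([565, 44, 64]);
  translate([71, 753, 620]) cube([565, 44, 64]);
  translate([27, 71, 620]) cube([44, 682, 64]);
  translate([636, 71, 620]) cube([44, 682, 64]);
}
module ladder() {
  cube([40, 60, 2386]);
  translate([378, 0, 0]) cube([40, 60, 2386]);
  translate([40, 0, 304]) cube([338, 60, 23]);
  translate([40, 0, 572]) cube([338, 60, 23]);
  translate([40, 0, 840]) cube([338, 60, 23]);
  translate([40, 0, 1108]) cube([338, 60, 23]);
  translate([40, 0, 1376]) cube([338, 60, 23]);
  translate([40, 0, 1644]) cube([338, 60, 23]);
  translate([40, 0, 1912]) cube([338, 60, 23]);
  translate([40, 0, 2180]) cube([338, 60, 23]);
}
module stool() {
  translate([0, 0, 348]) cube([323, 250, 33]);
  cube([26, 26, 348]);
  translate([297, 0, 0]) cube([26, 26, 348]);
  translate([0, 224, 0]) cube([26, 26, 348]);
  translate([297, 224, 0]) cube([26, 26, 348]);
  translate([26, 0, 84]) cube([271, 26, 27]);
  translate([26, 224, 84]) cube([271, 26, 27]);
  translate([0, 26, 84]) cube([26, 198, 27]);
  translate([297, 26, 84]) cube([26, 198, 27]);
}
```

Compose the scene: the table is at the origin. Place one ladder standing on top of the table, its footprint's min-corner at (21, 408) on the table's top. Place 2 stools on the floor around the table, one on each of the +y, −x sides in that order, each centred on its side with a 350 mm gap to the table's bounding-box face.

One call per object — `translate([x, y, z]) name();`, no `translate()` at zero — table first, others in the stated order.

table();
translate([21, 408, 725]) ladder();
translate([192, 1174, 0]) stool();
translate([-673, 287, 0]) stool();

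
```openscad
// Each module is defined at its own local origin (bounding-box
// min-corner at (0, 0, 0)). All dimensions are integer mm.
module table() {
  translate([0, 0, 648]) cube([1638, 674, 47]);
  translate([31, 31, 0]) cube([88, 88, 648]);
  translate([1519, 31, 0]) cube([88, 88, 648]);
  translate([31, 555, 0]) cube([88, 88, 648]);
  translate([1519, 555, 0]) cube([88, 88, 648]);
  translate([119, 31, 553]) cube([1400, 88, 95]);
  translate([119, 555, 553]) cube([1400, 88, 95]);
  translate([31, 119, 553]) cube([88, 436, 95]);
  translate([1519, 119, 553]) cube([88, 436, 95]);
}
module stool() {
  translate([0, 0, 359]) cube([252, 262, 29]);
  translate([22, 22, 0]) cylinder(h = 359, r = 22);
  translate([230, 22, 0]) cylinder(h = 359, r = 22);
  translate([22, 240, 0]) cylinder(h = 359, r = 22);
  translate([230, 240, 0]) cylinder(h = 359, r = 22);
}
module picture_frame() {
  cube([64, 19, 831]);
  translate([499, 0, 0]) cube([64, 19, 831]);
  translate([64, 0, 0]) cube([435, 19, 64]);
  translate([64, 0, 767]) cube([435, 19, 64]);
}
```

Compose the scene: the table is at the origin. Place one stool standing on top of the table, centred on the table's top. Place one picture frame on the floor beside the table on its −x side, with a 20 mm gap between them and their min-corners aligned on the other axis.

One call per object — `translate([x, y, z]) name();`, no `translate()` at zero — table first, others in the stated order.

table();
translate([693, 206, 695]) stool();
translate([-583, 0, 0]) picture_frame();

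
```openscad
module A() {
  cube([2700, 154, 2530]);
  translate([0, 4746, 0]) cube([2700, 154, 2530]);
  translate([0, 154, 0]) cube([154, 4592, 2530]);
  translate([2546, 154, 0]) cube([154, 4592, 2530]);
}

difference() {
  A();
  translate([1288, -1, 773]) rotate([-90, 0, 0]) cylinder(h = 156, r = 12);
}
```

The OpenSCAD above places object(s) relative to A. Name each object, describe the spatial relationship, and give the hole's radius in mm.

A is a house frame. The house frame has a circular hole through its front wall. The hole's radius is 12 mm.

The subtracted cylinder has r = 12 mm.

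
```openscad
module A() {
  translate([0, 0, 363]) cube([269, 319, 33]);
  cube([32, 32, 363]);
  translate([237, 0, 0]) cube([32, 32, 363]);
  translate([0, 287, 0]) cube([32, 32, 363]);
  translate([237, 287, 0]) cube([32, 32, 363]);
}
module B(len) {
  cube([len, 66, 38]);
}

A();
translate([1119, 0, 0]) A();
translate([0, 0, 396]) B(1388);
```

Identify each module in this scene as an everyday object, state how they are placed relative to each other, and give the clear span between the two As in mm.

A is a stool. B is a beam. A beam spans the tops of two stools. The clear span between the two stools is 850 mm.

Second stool starts at x = 1119; first ends at x = 269; clear span = 1119 − 269 = 850 mm.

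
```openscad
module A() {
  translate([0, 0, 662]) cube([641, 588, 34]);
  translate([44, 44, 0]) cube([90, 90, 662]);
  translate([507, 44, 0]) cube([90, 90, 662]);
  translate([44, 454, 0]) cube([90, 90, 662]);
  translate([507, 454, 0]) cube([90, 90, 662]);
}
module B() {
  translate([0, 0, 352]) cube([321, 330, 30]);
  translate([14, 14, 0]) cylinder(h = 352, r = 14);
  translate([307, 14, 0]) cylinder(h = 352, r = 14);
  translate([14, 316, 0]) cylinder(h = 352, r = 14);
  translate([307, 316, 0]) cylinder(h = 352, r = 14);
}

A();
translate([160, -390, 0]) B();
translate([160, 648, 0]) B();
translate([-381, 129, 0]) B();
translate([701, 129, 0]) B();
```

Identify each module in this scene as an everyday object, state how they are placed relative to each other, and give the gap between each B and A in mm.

A is a table. B is a stool. Four stools sit around the table at the −y, +y, −x, +x sides. The gap between each stool and the table is 60 mm.

Each stool's nearest face is 60 mm from the table's bounding box.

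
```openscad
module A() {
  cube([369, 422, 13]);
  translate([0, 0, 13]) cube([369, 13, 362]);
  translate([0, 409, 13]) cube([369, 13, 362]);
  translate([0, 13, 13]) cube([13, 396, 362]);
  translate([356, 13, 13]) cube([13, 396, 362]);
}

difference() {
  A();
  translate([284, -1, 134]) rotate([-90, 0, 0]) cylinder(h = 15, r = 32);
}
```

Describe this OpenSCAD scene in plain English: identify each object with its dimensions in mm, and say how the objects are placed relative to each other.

A is an open storage box with external size 369×422×375 mm and wall thickness 13 mm (the base is also 13 mm thick). The base covers the whole footprint; the four walls stand on the base, with the y-facing walls full-width and the x-facing walls fitting between their inner faces.

The open box has a circular hole of radius 32 mm through its front wall, centred at (x = 284, z = 134).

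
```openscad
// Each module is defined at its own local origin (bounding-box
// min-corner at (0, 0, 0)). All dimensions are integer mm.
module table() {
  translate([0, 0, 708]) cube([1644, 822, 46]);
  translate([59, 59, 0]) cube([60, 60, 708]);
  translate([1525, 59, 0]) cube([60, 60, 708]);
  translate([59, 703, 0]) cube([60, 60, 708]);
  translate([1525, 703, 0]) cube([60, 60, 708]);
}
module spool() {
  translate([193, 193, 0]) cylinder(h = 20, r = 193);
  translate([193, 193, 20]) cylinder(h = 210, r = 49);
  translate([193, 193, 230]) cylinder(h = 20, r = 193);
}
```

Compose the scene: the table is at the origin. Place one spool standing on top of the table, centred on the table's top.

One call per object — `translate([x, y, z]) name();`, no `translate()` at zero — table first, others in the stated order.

table();
translate([629, 218, 754]) spool();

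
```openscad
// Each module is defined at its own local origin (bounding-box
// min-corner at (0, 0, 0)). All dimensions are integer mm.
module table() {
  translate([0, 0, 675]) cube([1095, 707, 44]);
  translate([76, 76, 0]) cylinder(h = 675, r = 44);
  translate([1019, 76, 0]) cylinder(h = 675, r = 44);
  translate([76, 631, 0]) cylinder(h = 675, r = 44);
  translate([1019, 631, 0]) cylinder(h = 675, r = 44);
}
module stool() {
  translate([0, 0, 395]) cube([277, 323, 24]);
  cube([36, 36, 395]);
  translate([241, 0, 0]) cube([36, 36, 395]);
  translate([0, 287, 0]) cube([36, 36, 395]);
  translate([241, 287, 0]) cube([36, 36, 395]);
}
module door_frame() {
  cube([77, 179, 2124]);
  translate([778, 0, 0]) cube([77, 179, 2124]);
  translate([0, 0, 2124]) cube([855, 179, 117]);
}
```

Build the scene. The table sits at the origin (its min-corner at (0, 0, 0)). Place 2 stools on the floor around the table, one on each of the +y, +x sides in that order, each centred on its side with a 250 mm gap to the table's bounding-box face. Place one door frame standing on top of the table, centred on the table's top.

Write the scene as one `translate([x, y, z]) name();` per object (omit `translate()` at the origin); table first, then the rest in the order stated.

table();
translate([409, 957, 0]) stool();
translate([1345, 192, 0]) stool();
translate([120, 264, 719]) door_frame();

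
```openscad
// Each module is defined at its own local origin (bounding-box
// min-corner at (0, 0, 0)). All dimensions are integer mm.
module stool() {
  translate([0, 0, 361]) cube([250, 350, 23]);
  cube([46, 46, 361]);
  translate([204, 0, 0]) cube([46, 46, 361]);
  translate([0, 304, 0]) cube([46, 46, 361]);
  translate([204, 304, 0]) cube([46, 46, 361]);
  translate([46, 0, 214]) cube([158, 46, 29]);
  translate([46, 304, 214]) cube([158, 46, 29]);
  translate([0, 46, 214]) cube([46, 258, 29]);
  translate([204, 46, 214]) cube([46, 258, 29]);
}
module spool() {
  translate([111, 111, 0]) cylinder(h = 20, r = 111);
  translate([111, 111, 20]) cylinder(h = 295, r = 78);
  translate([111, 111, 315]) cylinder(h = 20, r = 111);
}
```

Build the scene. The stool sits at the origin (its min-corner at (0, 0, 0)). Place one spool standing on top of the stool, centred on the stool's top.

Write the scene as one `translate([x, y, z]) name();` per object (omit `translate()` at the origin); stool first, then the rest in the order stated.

stool();
translate([14, 64, 384]) spool();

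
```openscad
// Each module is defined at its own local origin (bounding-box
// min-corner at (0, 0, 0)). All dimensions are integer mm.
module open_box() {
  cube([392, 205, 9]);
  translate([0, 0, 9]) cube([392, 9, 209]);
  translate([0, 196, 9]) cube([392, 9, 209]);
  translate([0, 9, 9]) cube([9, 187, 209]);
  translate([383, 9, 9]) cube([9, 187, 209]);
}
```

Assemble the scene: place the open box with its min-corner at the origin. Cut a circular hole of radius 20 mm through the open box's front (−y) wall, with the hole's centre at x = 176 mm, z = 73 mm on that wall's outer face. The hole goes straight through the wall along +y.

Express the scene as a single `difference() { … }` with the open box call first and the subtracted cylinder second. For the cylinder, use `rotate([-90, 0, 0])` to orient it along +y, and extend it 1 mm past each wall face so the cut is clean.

difference() {
  open_box();
  translate([176, -1, 73]) rotate([-90, 0, 0]) cylinder(h = 11, r = 20);
}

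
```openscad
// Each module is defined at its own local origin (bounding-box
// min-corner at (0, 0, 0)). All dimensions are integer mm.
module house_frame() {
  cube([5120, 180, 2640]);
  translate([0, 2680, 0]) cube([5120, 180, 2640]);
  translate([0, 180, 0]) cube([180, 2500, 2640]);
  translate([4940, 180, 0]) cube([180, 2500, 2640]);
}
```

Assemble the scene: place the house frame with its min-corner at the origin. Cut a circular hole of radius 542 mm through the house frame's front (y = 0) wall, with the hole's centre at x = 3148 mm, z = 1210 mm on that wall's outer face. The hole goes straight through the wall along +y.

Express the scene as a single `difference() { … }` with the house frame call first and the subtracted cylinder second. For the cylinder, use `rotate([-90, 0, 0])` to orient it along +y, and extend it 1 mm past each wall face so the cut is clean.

difference() {
  house_frame();
  translate([3148, -1, 1210]) rotate([-90, 0, 0]) cylinder(h = 182, r = 542);
}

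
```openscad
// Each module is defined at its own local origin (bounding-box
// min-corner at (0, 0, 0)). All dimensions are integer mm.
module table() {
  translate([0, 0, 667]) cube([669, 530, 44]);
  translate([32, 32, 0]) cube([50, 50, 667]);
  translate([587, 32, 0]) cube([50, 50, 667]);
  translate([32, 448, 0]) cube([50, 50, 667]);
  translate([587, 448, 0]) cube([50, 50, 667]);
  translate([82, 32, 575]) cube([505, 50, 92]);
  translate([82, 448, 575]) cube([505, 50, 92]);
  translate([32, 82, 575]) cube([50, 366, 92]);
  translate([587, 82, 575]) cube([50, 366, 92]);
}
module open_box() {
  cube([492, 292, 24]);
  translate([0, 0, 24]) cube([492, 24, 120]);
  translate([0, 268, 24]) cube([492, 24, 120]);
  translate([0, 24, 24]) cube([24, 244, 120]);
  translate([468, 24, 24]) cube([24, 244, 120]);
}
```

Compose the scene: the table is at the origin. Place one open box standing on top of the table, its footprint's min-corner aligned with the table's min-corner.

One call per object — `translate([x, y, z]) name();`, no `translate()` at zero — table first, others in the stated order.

table();
translate([0, 0, 711]) open_box();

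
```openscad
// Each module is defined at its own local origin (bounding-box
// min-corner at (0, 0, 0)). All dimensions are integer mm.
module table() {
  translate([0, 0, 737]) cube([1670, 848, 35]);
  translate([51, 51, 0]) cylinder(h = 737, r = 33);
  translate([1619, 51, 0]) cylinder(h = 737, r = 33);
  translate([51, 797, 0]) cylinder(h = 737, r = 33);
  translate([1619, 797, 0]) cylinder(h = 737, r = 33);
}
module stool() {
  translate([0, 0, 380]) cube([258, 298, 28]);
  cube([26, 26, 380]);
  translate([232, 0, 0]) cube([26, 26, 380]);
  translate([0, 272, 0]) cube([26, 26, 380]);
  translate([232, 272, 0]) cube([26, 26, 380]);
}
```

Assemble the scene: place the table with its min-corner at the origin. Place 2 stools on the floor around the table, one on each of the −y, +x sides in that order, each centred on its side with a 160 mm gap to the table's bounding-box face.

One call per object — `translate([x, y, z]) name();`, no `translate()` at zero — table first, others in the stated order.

table();
translate([706, -458, 0]) stool();
translate([1830, 275, 0]) stool();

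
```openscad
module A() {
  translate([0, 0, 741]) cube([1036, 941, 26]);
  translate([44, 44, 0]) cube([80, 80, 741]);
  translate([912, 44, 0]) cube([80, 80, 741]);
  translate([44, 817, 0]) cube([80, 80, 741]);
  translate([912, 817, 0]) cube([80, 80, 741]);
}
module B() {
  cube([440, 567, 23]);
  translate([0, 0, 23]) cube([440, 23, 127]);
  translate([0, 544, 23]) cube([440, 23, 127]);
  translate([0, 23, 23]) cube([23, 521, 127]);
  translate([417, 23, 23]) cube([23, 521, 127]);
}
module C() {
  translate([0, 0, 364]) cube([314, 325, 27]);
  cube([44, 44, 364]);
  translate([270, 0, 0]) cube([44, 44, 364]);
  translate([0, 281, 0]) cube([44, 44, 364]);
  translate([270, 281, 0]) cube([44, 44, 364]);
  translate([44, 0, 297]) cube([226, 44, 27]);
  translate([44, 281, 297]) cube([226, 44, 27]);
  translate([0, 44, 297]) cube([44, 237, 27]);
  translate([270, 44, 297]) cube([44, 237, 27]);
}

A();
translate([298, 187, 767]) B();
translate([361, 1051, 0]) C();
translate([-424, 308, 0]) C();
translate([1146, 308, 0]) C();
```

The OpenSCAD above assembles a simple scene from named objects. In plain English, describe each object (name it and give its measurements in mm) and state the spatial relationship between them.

A is a table with a 1036×941 mm rectangular top, 26 mm thick, top surface at z = 767 mm, supported by four 80×80 mm square legs, each inset 44 mm from the nearest pair of top edges, running from the floor.

B is an open-topped rectangular box: outside dimensions 440×567×150 mm, with a uniform wall and base thickness of 23 mm. The base is a full 440×567 slab on the floor; four walls sit on top of the base. The front and back walls (the −y and +y sides) span the full width; the two side walls fit between them.

C is a four-legged stool. The seat is 314×325 mm, 27 mm thick, top at z = 391 mm. It stands on four square legs, each 44×44 mm in cross-section, from z = 0 to the seat underside, each flush with a corner of the seat. Four stretchers, 44 mm wide and 27 mm tall, connect adjacent legs with their undersides at z = 297 mm, each running between the inner faces of the legs it joins and aligned with the legs' outer faces on the other axis.

The open box is on top of the table, centred. Three stools sit around the table at the +y, −x, +x sides.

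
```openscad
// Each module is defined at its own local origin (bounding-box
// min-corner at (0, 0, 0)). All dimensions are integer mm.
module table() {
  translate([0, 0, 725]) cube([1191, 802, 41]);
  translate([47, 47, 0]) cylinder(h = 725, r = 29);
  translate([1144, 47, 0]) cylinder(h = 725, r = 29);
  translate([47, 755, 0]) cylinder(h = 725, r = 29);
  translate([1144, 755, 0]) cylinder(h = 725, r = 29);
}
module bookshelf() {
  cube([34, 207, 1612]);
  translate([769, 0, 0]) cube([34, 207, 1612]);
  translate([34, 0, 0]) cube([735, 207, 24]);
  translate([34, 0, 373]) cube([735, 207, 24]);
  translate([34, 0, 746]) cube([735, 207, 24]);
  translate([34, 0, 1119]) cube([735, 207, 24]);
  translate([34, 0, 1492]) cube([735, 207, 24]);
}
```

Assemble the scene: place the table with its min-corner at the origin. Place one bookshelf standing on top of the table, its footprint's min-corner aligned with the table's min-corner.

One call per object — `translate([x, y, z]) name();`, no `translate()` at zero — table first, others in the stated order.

table();
translate([0, 0, 766]) bookshelf();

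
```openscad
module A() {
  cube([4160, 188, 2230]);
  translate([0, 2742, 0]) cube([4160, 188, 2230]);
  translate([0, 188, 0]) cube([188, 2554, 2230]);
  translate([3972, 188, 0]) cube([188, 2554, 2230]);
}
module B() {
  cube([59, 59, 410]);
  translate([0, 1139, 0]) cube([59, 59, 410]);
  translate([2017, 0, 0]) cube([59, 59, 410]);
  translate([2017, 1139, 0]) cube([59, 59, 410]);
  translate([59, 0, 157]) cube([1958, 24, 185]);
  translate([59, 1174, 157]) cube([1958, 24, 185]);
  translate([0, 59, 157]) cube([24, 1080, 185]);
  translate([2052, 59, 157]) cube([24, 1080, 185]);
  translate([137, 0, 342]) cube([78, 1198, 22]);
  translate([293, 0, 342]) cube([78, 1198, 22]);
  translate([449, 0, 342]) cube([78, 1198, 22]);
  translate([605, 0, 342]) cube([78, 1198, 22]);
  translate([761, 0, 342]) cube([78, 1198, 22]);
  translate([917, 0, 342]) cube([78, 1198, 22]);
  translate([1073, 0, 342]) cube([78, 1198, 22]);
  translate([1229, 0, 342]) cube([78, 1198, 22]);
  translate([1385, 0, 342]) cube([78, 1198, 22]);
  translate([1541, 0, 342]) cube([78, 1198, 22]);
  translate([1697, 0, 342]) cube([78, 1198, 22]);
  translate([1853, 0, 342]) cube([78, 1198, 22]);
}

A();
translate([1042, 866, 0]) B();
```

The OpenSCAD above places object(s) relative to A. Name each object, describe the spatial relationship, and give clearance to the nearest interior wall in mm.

A is a house frame. B is a bed frame. The bed frame sits inside the house frame, centred. The clearance to the nearest interior wall is 678 mm.

Clearances: x = 854, y = 678; minimum 678 mm.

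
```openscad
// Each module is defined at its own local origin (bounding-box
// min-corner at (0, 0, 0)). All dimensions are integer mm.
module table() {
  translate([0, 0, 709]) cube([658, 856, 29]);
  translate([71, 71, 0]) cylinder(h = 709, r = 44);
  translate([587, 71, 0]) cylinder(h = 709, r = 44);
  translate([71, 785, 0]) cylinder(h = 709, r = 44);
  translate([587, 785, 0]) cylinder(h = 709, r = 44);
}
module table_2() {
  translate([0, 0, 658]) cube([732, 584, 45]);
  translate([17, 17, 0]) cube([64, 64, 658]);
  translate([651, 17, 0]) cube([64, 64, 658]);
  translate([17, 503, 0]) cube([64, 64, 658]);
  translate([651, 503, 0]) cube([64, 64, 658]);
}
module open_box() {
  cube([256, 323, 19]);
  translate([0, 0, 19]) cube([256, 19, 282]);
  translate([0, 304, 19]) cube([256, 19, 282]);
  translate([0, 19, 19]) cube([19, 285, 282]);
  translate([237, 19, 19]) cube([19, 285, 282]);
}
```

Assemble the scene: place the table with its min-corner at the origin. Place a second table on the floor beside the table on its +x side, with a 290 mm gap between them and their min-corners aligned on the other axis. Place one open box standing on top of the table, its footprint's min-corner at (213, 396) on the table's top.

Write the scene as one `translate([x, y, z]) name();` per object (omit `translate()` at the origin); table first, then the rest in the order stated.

table();
translate([948, 0, 0]) table_2();
translate([213, 396, 738]) open_box();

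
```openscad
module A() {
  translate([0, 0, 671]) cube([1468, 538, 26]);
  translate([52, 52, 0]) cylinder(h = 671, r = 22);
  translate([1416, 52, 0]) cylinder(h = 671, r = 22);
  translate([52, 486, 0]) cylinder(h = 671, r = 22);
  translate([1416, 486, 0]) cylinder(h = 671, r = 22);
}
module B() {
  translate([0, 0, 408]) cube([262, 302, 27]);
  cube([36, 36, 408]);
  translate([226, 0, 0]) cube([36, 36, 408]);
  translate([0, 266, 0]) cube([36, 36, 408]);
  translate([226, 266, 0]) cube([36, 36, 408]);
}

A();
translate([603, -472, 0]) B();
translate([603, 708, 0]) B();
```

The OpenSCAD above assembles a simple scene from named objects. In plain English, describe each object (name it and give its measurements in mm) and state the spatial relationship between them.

A is a rectangular dining table. The top is 1468×538×26 mm with its upper surface at z = 697 mm. It stands on four round legs of 44 mm diameter, each leg's bounding box inset 30 mm from the nearest pair of top edges, running from the floor to the underside of the top.

B is a simple wooden stool: a rectangular seat 262 mm (x) by 302 mm (y), 27 mm thick, top face at z = 435 mm, on four square legs, each 36×36 mm in cross-section. The legs rest on z = 0, each flush with a corner of the seat.

Two stools sit around the table at the −y, +y sides.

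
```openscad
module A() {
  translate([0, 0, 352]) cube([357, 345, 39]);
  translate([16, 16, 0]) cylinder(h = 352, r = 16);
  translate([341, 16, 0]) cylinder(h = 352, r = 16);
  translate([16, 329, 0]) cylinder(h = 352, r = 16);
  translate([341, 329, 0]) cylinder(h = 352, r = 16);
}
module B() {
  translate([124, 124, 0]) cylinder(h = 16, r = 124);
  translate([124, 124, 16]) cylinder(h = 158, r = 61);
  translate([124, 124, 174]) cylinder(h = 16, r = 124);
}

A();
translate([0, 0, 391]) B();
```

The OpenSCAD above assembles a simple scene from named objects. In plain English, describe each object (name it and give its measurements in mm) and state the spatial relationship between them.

A is a four-legged stool. The seat is a 357×345×39 mm slab whose top surface is at z = 391 mm; four round legs, each 32 mm in diameter, run from the floor (z = 0) to the underside of the seat, each leg's axis is inset half a diameter from the nearest pair of seat edges (so the leg's bounding box is flush with the corner).

B is a spool: two coaxial disc flanges of radius 124 mm and thickness 16 mm, joined by a core cylinder of radius 61 mm and height 158 mm. The lower flange rests on z = 0 and the three cylinders share a vertical axis.

The spool is on top of the stool.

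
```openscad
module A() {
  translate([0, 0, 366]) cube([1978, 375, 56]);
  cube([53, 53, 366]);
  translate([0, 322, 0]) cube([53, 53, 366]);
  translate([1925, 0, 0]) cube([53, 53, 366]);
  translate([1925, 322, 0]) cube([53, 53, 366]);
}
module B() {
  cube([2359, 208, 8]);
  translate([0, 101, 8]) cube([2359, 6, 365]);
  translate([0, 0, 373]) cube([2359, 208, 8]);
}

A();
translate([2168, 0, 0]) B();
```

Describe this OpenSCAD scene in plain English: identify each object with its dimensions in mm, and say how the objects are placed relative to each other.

A is a bench: a 1978×375 mm seat slab, 56 mm thick, top at z = 422 mm, on four 53×53 mm square legs flush with the seat corners and standing on z = 0.

B is an I-beam lying along x, 2359 mm long. Overall section height 381 mm. Two flanges 208 mm wide (y) and 8 mm thick, one on the floor and one at the top; a web 6 mm thick runs between them, centred on the flange width.

The I-beam is on the floor beside the bench on its +x side.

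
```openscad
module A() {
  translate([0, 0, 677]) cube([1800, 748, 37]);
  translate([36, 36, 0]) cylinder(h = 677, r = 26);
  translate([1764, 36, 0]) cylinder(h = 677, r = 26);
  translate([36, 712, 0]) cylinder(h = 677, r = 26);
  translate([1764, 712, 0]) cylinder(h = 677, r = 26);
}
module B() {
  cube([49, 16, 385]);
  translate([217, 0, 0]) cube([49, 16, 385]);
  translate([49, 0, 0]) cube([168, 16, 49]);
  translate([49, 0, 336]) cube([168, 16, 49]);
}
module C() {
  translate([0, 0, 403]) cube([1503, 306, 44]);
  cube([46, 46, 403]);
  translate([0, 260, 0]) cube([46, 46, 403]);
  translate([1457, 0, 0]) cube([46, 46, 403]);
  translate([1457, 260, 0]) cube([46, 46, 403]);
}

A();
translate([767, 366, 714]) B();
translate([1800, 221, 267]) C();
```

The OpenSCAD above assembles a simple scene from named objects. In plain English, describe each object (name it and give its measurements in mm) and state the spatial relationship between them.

A is a table with a 1800×748 mm rectangular top, 37 mm thick, top surface at z = 714 mm, supported by four round legs of 52 mm diameter, each leg's bounding box inset 10 mm from the nearest pair of top edges, running from the floor.

B is a picture frame with a 168×287 mm rectangular opening (x by z) and a uniform 49 mm border on every side. Frame depth is 16 mm along y. It is built from two vertical stiles running the full outside height and two horizontal rails spanning the gap between the stiles.

C is a long wooden bench with a 1503 mm (x) × 306 mm (y) seat, 44 mm thick, its top surface 447 mm above the floor. Four 46 mm square legs at the seat corners, flush with the edges, run from z = 0 to the seat underside.

The picture frame is on top of the table, centred. The bench is beside the table with their tops flush at z = 714.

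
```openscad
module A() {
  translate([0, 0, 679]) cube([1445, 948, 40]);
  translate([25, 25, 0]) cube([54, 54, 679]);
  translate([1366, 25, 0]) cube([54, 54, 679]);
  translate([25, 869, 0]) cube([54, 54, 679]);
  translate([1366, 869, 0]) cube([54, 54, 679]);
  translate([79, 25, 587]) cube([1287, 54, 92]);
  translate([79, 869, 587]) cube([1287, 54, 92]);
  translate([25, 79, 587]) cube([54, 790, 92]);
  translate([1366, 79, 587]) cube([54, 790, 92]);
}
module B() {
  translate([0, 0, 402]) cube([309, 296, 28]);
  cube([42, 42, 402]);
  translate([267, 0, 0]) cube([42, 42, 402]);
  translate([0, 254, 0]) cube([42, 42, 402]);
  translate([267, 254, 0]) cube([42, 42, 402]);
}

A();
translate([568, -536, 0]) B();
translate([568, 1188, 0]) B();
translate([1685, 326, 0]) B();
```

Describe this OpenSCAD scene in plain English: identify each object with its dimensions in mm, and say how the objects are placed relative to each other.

A is a table with a 1445×948 mm rectangular top, 40 mm thick, top surface at z = 719 mm, supported by four 54×54 mm square legs, each inset 25 mm from the nearest pair of top edges, running from the floor. Four apron rails, 54 mm thick and 92 mm tall, run between adjacent legs with their top edges flush with the underside of the top and their outer faces flush with the legs' outer faces.

B is a simple wooden stool: a rectangular seat 309 mm (x) by 296 mm (y), 28 mm thick, top face at z = 430 mm, on four square legs, each 42×42 mm in cross-section. The legs rest on z = 0, each flush with a corner of the seat.

Three stools sit around the table at the −y, +y, +x sides.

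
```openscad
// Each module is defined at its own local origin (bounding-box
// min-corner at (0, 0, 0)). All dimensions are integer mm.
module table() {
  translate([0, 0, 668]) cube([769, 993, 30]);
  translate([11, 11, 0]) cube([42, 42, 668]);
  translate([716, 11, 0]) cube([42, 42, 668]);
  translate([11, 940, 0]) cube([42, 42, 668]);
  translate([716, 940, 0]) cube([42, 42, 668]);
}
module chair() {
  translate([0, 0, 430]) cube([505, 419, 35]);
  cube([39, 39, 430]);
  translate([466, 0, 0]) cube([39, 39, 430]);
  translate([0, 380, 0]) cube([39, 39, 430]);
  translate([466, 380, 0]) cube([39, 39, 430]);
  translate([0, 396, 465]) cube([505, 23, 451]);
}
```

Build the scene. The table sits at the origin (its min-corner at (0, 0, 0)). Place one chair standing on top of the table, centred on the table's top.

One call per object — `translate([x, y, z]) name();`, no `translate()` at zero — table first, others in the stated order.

table();
translate([132, 287, 698]) chair();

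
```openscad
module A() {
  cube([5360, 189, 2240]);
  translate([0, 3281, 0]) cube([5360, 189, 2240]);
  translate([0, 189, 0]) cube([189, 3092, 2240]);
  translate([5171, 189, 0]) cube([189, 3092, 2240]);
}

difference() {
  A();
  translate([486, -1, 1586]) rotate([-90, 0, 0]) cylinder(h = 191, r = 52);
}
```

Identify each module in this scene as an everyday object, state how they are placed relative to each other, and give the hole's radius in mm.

A is a house frame. The house frame has a circular hole through its front wall. The hole's radius is 52 mm.

The subtracted cylinder has r = 52 mm.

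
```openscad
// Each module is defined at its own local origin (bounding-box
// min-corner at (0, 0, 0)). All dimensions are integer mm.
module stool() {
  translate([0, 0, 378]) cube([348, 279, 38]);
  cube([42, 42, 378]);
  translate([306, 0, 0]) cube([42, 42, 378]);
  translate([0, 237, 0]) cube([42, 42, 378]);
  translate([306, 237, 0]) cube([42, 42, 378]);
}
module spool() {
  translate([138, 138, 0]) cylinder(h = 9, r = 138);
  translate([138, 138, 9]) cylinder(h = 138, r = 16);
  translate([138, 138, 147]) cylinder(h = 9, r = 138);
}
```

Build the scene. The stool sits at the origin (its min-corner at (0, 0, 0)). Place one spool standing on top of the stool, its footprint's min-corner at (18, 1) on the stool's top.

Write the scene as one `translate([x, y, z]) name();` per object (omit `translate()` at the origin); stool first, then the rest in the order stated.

stool();
translate([18, 1, 416]) spool();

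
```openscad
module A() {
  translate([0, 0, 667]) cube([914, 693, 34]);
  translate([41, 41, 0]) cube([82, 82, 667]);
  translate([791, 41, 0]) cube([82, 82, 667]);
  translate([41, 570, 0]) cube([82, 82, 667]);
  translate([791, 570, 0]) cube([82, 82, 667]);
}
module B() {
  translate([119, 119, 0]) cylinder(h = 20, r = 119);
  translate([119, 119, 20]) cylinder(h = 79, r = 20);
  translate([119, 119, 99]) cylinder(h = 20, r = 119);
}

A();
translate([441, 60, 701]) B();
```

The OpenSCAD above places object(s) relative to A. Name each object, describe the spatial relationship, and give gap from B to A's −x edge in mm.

The spool's min-x is at 441; the table's min-x is 0; gap = 441 mm.

A is a table. B is a spool. The spool is on top of the table. The gap from the spool to the table's −x edge is 441 mm.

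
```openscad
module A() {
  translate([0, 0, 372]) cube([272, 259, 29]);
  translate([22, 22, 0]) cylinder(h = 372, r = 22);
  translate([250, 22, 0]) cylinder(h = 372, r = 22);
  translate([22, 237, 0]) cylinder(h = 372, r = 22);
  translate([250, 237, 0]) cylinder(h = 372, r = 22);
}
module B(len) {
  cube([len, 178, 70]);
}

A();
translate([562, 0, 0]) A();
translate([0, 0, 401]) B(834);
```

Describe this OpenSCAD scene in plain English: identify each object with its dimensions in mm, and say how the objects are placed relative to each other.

A is a four-legged stool. The seat is a 272×259×29 mm slab whose top surface is at z = 401 mm; four round legs, each 44 mm in diameter, run from the floor (z = 0) to the underside of the seat, each leg's axis is inset half a diameter from the nearest pair of seat edges (so the leg's bounding box is flush with the corner).

B is a rectangular beam 834 mm long (x), 178 mm deep (y), 70 mm thick (z).

The beam spans the tops of two stools placed 290 mm apart, resting at z = 401 mm.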